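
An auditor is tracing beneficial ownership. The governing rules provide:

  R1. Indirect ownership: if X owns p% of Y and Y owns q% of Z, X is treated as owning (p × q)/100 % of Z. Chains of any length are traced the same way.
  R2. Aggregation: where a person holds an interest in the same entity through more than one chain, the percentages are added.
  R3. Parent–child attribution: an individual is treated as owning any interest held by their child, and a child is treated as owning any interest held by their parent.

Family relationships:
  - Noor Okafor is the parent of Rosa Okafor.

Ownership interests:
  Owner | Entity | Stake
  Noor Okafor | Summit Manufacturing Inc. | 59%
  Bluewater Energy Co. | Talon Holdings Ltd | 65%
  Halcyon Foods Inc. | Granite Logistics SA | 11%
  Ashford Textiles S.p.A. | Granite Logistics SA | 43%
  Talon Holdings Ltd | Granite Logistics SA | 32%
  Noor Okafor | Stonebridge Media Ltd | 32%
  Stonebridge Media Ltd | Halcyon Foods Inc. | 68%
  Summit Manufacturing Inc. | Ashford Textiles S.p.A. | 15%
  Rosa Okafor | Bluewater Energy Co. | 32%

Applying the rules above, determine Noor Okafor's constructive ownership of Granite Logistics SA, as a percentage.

12.8551%

By parent–child attribution (R3), Noor Okafor is treated as owning Rosa Okafor's 32% interest in Bluewater Energy Co.
Chain via Summit Manufacturing Inc. → Ashford Textiles S.p.A. (R1): 59% × 15% × 43% = 3.8055% of Granite Logistics SA.
Chain via Stonebridge Media Ltd → Halcyon Foods Inc. (R1): 32% × 68% × 11% = 2.3936% of Granite Logistics SA.
Chain via Bluewater Energy Co. → Talon Holdings Ltd (R1): 32% × 65% × 32% = 6.656% of Granite Logistics SA.
Aggregating (R2): 3.8055% + 2.3936% + 6.656% = 12.8551%.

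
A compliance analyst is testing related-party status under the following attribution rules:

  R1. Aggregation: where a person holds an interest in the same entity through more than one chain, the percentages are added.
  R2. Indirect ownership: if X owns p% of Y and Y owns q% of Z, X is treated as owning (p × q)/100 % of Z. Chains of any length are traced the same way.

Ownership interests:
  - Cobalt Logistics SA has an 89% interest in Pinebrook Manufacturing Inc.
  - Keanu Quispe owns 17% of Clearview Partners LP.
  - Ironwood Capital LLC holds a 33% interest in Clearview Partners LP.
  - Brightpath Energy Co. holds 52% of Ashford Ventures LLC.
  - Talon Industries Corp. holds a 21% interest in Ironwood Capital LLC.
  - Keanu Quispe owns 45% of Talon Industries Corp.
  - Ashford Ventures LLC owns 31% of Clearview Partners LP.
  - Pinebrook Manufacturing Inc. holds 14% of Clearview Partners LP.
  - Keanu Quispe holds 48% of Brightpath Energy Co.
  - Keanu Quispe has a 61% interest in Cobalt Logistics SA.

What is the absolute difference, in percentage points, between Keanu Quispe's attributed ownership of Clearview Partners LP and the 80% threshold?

Chain via Cobalt Logistics SA → Pinebrook Manufacturing Inc. (R2): 61% × 89% × 14% = 7.6006% of Clearview Partners LP.
Chain via Brightpath Energy Co. → Ashford Ventures LLC (R2): 48% × 52% × 31% = 7.7376% of Clearview Partners LP.
Chain via Talon Industries Corp. → Ironwood Capital LLC (R2): 45% × 21% × 33% = 3.1185% of Clearview Partners LP.
Direct interest in Clearview Partners LP: 17%.
Aggregating (R1): 7.6006% + 7.7376% + 3.1185% + 17% = 35.4567%.
35.4567% falls short of the 80% threshold by 44.5433 percentage points.

44.5433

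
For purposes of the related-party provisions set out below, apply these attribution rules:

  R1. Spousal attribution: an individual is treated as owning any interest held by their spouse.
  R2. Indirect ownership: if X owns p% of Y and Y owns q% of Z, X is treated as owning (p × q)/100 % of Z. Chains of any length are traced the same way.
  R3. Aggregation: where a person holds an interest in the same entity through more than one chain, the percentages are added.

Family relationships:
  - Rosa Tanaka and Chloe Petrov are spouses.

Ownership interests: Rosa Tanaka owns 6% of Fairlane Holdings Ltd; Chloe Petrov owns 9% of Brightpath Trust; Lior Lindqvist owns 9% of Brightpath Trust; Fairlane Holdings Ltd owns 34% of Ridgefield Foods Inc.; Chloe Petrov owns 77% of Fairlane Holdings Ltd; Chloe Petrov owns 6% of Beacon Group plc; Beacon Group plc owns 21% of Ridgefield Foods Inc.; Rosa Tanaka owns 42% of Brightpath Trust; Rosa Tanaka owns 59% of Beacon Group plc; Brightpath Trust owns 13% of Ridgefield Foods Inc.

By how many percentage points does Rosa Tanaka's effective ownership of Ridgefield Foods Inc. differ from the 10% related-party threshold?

38.5

By spousal attribution (R1), Rosa Tanaka is treated as also owning Chloe Petrov's interest in Brightpath Trust, giving 42% + 9% = 51%.
By spousal attribution (R1), Rosa Tanaka is treated as also owning Chloe Petrov's interest in Beacon Group plc, giving 59% + 6% = 65%.
By spousal attribution (R1), Rosa Tanaka is treated as also owning Chloe Petrov's interest in Fairlane Holdings Ltd, giving 6% + 77% = 83%.
Chain via Brightpath Trust (R2): 51% × 13% = 6.63% of Ridgefield Foods Inc.
Chain via Beacon Group plc (R2): 65% × 21% = 13.65% of Ridgefield Foods Inc.
Chain via Fairlane Holdings Ltd (R2): 83% × 34% = 28.22% of Ridgefield Foods Inc.
Aggregating (R3): 6.63% + 13.65% + 28.22% = 48.5%.
48.5% exceeds the 10% threshold by 38.5 percentage points.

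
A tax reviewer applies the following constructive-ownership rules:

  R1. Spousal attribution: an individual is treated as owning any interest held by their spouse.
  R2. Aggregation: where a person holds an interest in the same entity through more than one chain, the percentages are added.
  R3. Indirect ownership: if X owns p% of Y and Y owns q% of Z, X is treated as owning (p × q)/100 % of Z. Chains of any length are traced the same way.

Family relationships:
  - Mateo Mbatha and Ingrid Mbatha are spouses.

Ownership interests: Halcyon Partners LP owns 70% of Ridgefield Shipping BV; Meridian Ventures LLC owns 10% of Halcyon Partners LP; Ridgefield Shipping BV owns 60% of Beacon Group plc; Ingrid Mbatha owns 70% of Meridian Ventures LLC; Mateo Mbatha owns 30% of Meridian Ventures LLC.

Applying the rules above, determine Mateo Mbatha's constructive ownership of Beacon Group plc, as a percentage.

By spousal attribution (R1), Mateo Mbatha is treated as also owning Ingrid Mbatha's interest in Meridian Ventures LLC, giving 30% + 70% = 100%.
Chain via Meridian Ventures LLC → Halcyon Partners LP → Ridgefield Shipping BV (R3): 100% × 10% × 70% × 60% = 4.2% of Beacon Group plc.

4.2%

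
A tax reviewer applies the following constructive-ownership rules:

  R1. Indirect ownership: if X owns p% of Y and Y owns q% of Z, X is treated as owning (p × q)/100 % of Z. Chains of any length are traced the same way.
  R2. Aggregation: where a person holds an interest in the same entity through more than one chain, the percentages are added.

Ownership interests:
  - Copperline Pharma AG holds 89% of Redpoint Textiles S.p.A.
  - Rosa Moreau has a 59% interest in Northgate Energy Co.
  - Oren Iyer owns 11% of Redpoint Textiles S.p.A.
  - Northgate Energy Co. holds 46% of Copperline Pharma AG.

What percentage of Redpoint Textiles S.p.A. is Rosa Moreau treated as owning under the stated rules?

Chain via Northgate Energy Co. → Copperline Pharma AG (R1): 59% × 46% × 89% = 24.1546% of Redpoint Textiles S.p.A.

24.1546%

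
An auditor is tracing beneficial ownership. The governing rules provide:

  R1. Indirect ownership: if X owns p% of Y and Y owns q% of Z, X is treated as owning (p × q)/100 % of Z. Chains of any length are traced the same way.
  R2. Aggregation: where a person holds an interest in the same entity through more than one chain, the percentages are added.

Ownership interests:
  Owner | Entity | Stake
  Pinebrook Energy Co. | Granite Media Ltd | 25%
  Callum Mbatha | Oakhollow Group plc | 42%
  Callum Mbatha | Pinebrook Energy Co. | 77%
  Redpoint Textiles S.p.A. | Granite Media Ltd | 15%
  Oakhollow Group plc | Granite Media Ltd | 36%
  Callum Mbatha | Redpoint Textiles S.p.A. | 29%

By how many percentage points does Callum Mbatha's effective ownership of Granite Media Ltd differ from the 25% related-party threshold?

Chain via Oakhollow Group plc (R1): 42% × 36% = 15.12% of Granite Media Ltd.
Chain via Redpoint Textiles S.p.A. (R1): 29% × 15% = 4.35% of Granite Media Ltd.
Chain via Pinebrook Energy Co. (R1): 77% × 25% = 19.25% of Granite Media Ltd.
Aggregating (R2): 15.12% + 4.35% + 19.25% = 38.72%.
38.72% exceeds the 25% threshold by 13.72 percentage points.

13.72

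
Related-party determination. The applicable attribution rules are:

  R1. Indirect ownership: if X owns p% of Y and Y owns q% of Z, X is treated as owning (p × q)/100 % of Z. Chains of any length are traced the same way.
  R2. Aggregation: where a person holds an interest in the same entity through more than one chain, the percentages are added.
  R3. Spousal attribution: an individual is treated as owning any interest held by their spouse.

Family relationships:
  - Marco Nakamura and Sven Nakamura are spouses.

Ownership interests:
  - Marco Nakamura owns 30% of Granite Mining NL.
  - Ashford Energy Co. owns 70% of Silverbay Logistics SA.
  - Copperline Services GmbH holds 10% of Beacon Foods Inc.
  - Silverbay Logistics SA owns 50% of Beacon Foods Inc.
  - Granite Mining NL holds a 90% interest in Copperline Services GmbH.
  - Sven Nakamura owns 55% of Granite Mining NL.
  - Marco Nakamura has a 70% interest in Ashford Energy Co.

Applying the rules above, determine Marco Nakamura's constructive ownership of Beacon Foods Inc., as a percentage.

32.15%

By spousal attribution (R3), Marco Nakamura is treated as also owning Sven Nakamura's interest in Granite Mining NL, giving 30% + 55% = 85%.
Chain via Granite Mining NL → Copperline Services GmbH (R1): 85% × 90% × 10% = 7.65% of Beacon Foods Inc.
Chain via Ashford Energy Co. → Silverbay Logistics SA (R1): 70% × 70% × 50% = 24.5% of Beacon Foods Inc.
Aggregating (R2): 7.65% + 24.5% = 32.15%.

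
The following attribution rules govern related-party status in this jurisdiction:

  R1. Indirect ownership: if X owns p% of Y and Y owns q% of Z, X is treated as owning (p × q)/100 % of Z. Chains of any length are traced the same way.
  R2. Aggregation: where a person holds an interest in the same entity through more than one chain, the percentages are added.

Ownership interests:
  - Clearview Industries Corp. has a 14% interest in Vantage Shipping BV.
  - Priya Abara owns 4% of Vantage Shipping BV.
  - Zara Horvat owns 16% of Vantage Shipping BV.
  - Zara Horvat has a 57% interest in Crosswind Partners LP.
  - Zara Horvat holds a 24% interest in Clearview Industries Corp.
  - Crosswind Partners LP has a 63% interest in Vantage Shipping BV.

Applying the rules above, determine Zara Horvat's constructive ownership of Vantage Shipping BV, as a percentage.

55.27%

Chain via Clearview Industries Corp. (R1): 24% × 14% = 3.36% of Vantage Shipping BV.
Chain via Crosswind Partners LP (R1): 57% × 63% = 35.91% of Vantage Shipping BV.
Direct interest in Vantage Shipping BV: 16%.
Aggregating (R2): 3.36% + 35.91% + 16% = 55.27%.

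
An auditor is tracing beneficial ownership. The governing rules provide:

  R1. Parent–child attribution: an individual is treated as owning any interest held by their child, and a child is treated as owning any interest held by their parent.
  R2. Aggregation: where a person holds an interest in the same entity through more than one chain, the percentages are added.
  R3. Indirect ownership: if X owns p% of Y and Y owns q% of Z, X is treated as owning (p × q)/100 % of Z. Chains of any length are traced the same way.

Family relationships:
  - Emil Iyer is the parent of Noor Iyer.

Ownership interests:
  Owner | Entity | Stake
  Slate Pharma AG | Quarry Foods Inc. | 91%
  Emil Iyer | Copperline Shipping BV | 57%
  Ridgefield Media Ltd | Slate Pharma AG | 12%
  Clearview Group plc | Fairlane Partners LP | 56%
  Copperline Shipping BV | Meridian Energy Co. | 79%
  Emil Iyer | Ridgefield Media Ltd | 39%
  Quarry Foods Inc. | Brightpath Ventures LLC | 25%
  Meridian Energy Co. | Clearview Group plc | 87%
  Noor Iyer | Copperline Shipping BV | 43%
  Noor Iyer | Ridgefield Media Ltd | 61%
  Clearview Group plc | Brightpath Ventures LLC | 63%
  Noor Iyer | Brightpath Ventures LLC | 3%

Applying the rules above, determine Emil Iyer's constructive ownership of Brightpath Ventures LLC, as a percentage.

49.0299%

By parent–child attribution (R1), Emil Iyer is treated as also owning Noor Iyer's interest in Copperline Shipping BV, giving 57% + 43% = 100%.
By parent–child attribution (R1), Emil Iyer is treated as also owning Noor Iyer's interest in Ridgefield Media Ltd, giving 39% + 61% = 100%.
By parent–child attribution (R1), Emil Iyer is treated as owning Noor Iyer's 3% interest in Brightpath Ventures LLC.
Chain via Copperline Shipping BV → Meridian Energy Co. → Clearview Group plc (R3): 100% × 79% × 87% × 63% = 43.2999% of Brightpath Ventures LLC.
Chain via Ridgefield Media Ltd → Slate Pharma AG → Quarry Foods Inc. (R3): 100% × 12% × 91% × 25% = 2.73% of Brightpath Ventures LLC.
Direct interest in Brightpath Ventures LLC: 3%.
Aggregating (R2): 43.2999% + 2.73% + 3% = 49.0299%.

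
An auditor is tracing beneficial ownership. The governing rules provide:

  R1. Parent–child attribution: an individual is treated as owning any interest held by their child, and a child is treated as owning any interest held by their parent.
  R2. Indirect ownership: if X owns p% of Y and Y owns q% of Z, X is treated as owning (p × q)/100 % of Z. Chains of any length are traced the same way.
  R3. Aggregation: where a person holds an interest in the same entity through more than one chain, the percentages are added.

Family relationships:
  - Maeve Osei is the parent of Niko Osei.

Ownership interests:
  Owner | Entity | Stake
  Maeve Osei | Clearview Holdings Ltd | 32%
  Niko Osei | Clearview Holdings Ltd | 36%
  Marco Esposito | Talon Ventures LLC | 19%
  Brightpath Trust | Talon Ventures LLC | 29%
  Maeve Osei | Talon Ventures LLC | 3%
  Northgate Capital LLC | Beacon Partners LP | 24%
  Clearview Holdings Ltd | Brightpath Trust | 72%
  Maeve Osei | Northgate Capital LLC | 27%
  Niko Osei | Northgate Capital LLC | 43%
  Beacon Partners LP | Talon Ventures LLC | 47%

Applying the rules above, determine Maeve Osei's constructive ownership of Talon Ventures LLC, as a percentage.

25.0944%

By parent–child attribution (R1), Maeve Osei is treated as also owning Niko Osei's interest in Clearview Holdings Ltd, giving 32% + 36% = 68%.
By parent–child attribution (R1), Maeve Osei is treated as also owning Niko Osei's interest in Northgate Capital LLC, giving 27% + 43% = 70%.
Chain via Clearview Holdings Ltd → Brightpath Trust (R2): 68% × 72% × 29% = 14.1984% of Talon Ventures LLC.
Chain via Northgate Capital LLC → Beacon Partners LP (R2): 70% × 24% × 47% = 7.896% of Talon Ventures LLC.
Direct interest in Talon Ventures LLC: 3%.
Aggregating (R3): 14.1984% + 7.896% + 3% = 25.0944%.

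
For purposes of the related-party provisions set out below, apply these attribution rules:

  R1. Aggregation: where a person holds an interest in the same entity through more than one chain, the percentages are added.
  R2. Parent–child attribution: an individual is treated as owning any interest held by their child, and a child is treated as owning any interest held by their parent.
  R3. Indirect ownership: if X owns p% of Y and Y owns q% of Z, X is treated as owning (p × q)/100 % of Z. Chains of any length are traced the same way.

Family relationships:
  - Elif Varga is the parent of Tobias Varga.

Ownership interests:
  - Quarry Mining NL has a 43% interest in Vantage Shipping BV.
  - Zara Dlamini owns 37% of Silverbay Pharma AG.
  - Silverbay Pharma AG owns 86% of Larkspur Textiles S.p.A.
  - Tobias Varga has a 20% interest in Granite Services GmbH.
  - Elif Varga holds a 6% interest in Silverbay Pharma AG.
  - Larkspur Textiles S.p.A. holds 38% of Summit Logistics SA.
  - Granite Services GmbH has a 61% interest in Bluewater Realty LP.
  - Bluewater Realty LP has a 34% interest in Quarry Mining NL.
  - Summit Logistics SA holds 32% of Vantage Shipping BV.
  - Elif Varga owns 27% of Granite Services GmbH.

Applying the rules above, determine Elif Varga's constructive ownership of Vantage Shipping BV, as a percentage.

By parent–child attribution (R2), Elif Varga is treated as also owning Tobias Varga's interest in Granite Services GmbH, giving 27% + 20% = 47%.
Chain via Granite Services GmbH → Bluewater Realty LP → Quarry Mining NL (R3): 47% × 61% × 34% × 43% = 4.191554% of Vantage Shipping BV.
Chain via Silverbay Pharma AG → Larkspur Textiles S.p.A. → Summit Logistics SA (R3): 6% × 86% × 38% × 32% = 0.627456% of Vantage Shipping BV.
Aggregating (R1): 4.191554% + 0.627456% = 4.81901%.

4.81901%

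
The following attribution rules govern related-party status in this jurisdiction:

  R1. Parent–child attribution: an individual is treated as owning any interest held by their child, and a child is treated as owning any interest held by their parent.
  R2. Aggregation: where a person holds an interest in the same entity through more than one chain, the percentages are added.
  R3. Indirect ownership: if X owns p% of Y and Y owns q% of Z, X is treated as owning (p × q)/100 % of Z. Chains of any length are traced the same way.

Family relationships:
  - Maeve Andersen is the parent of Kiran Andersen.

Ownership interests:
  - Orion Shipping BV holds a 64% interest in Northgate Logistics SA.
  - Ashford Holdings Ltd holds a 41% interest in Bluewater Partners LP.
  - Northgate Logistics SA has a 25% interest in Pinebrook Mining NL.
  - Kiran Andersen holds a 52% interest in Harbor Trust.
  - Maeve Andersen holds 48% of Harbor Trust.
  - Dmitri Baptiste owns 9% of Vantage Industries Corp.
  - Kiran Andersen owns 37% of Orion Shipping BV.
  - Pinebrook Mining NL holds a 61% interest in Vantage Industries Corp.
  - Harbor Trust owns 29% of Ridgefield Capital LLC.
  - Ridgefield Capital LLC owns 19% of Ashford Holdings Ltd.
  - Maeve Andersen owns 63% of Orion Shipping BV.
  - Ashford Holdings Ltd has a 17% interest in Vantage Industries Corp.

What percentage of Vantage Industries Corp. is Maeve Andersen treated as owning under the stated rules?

By parent–child attribution (R1), Maeve Andersen is treated as also owning Kiran Andersen's interest in Harbor Trust, giving 48% + 52% = 100%.
By parent–child attribution (R1), Maeve Andersen is treated as also owning Kiran Andersen's interest in Orion Shipping BV, giving 63% + 37% = 100%.
Chain via Harbor Trust → Ridgefield Capital LLC → Ashford Holdings Ltd (R3): 100% × 29% × 19% × 17% = 0.9367% of Vantage Industries Corp.
Chain via Orion Shipping BV → Northgate Logistics SA → Pinebrook Mining NL (R3): 100% × 64% × 25% × 61% = 9.76% of Vantage Industries Corp.
Aggregating (R2): 0.9367% + 9.76% = 10.6967%.

10.6967%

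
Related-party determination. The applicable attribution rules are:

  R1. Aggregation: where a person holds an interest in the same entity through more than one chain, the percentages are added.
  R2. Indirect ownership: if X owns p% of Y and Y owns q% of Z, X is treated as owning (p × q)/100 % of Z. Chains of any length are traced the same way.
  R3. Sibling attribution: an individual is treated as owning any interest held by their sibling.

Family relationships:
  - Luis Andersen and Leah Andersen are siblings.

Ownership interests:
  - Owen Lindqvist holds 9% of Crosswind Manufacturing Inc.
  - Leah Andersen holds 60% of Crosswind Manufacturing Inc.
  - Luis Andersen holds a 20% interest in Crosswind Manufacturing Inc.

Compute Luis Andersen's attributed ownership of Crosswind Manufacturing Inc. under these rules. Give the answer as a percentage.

80%

By sibling attribution (R3), Luis Andersen is treated as also owning Leah Andersen's interest in Crosswind Manufacturing Inc, giving 20% + 60% = 80%.
Direct interest in Crosswind Manufacturing Inc: 80%.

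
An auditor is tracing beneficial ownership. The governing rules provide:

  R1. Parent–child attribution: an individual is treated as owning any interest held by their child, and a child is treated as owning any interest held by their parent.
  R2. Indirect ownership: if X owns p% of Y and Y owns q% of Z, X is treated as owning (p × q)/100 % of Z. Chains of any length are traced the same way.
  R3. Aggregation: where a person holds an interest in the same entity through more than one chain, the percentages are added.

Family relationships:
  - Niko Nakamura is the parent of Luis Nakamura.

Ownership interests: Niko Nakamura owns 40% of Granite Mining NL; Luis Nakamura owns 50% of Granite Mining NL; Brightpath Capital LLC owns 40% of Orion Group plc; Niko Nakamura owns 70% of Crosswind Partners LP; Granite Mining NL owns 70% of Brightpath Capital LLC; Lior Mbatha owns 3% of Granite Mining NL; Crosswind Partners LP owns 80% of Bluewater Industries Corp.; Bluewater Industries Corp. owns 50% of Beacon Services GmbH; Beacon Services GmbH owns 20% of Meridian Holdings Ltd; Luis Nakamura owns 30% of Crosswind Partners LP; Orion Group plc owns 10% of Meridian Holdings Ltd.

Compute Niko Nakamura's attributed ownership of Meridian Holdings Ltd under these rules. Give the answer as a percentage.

10.52%

By parent–child attribution (R1), Niko Nakamura is treated as also owning Luis Nakamura's interest in Crosswind Partners LP, giving 70% + 30% = 100%.
By parent–child attribution (R1), Niko Nakamura is treated as also owning Luis Nakamura's interest in Granite Mining NL, giving 40% + 50% = 90%.
Chain via Crosswind Partners LP → Bluewater Industries Corp. → Beacon Services GmbH (R2): 100% × 80% × 50% × 20% = 8% of Meridian Holdings Ltd.
Chain via Granite Mining NL → Brightpath Capital LLC → Orion Group plc (R2): 90% × 70% × 40% × 10% = 2.52% of Meridian Holdings Ltd.
Aggregating (R3): 8% + 2.52% = 10.52%.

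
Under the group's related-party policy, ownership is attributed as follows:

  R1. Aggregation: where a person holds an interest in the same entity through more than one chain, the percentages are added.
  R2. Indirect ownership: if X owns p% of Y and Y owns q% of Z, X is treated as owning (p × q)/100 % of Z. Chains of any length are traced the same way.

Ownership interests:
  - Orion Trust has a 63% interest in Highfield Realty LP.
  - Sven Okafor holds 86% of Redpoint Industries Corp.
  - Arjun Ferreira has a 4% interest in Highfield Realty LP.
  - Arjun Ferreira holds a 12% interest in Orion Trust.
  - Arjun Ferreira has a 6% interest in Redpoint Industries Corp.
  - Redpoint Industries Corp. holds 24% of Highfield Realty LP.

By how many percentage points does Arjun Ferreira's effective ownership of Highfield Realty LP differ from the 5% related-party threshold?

8

Chain via Orion Trust (R2): 12% × 63% = 7.56% of Highfield Realty LP.
Chain via Redpoint Industries Corp. (R2): 6% × 24% = 1.44% of Highfield Realty LP.
Direct interest in Highfield Realty LP: 4%.
Aggregating (R1): 7.56% + 1.44% + 4% = 13%.
13% exceeds the 5% threshold by 8 percentage points.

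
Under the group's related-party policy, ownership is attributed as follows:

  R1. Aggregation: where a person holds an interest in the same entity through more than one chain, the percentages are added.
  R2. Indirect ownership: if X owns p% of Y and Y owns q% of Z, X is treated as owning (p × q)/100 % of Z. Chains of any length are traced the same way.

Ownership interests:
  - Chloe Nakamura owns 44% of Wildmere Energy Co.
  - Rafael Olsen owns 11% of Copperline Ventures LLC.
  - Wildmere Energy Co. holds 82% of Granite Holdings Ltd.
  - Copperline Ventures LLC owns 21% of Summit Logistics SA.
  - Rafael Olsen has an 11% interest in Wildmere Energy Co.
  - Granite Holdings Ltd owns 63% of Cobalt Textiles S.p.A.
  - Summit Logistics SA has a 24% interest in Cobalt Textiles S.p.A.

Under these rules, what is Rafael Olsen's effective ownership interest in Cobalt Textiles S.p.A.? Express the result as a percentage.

6.237%

Chain via Copperline Ventures LLC → Summit Logistics SA (R2): 11% × 21% × 24% = 0.5544% of Cobalt Textiles S.p.A.
Chain via Wildmere Energy Co. → Granite Holdings Ltd (R2): 11% × 82% × 63% = 5.6826% of Cobalt Textiles S.p.A.
Aggregating (R1): 0.5544% + 5.6826% = 6.237%.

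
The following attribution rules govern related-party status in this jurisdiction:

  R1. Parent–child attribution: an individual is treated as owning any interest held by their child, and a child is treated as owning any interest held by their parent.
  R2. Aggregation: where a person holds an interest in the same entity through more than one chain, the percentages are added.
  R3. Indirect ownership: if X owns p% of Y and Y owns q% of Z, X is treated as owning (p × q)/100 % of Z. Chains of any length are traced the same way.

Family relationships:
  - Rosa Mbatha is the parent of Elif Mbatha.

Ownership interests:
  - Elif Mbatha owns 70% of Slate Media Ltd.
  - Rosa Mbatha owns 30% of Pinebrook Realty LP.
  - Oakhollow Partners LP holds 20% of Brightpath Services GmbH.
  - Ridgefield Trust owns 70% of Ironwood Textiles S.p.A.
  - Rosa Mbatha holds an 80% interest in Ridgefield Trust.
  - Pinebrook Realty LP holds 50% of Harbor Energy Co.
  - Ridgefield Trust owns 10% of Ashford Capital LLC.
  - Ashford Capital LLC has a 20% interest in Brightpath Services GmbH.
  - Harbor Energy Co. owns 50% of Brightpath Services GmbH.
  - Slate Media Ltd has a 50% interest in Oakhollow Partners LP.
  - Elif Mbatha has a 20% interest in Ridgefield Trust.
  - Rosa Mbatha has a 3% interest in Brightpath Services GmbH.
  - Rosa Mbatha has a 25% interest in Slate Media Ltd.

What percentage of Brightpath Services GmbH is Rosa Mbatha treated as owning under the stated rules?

22%

By parent–child attribution (R1), Rosa Mbatha is treated as also owning Elif Mbatha's interest in Ridgefield Trust, giving 80% + 20% = 100%.
By parent–child attribution (R1), Rosa Mbatha is treated as also owning Elif Mbatha's interest in Slate Media Ltd, giving 25% + 70% = 95%.
Chain via Ridgefield Trust → Ashford Capital LLC (R3): 100% × 10% × 20% = 2% of Brightpath Services GmbH.
Chain via Pinebrook Realty LP → Harbor Energy Co. (R3): 30% × 50% × 50% = 7.5% of Brightpath Services GmbH.
Chain via Slate Media Ltd → Oakhollow Partners LP (R3): 95% × 50% × 20% = 9.5% of Brightpath Services GmbH.
Direct interest in Brightpath Services GmbH: 3%.
Aggregating (R2): 2% + 7.5% + 9.5% + 3% = 22%.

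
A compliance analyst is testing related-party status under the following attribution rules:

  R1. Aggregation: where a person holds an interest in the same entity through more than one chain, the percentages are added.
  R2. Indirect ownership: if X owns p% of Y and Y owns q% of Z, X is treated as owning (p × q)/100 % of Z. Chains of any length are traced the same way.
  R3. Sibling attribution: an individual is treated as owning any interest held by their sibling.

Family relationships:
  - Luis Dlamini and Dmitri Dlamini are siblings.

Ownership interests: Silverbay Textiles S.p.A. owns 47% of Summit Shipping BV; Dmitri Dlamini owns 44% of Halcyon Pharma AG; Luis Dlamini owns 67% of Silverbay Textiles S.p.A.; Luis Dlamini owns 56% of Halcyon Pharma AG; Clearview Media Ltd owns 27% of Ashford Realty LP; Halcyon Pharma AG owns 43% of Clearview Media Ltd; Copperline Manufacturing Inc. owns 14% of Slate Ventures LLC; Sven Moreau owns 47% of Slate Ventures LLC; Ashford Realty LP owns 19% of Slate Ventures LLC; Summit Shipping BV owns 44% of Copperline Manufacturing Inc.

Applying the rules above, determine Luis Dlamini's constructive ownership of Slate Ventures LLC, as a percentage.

By sibling attribution (R3), Luis Dlamini is treated as also owning Dmitri Dlamini's interest in Halcyon Pharma AG, giving 56% + 44% = 100%.
Chain via Halcyon Pharma AG → Clearview Media Ltd → Ashford Realty LP (R2): 100% × 43% × 27% × 19% = 2.2059% of Slate Ventures LLC.
Chain via Silverbay Textiles S.p.A. → Summit Shipping BV → Copperline Manufacturing Inc. (R2): 67% × 47% × 44% × 14% = 1.939784% of Slate Ventures LLC.
Aggregating (R1): 2.2059% + 1.939784% = 4.145684%.

4.145684%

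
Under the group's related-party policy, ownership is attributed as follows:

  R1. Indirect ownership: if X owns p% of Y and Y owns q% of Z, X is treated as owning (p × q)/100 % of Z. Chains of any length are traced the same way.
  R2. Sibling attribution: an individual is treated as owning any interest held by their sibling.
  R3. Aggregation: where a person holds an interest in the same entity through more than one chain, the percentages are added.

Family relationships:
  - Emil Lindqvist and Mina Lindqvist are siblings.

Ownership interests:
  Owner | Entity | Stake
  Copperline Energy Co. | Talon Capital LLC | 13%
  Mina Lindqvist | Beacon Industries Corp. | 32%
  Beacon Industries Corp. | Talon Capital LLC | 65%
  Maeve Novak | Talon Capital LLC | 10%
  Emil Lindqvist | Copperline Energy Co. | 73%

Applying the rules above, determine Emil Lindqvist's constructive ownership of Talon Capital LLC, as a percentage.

By sibling attribution (R2), Emil Lindqvist is treated as owning Mina Lindqvist's 32% interest in Beacon Industries Corp.
Chain via Copperline Energy Co. (R1): 73% × 13% = 9.49% of Talon Capital LLC.
Chain via Beacon Industries Corp. (R1): 32% × 65% = 20.8% of Talon Capital LLC.
Aggregating (R3): 9.49% + 20.8% = 30.29%.

30.29%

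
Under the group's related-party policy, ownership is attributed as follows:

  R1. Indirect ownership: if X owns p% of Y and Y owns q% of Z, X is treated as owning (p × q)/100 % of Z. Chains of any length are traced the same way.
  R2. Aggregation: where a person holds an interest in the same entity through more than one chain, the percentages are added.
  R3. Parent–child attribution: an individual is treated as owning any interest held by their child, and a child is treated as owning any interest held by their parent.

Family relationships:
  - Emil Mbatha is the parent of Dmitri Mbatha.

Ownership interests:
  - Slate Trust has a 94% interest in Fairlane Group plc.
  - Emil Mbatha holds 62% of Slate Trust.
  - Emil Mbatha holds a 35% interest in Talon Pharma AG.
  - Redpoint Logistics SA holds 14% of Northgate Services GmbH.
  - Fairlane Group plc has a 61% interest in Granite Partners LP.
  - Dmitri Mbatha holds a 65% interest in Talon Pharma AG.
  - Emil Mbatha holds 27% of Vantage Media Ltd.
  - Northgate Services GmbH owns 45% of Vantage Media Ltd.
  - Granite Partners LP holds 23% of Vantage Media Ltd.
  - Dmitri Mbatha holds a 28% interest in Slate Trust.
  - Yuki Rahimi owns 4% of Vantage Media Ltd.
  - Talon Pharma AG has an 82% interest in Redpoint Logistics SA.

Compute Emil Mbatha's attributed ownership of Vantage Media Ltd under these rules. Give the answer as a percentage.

44.03538%

By parent–child attribution (R3), Emil Mbatha is treated as also owning Dmitri Mbatha's interest in Slate Trust, giving 62% + 28% = 90%.
By parent–child attribution (R3), Emil Mbatha is treated as also owning Dmitri Mbatha's interest in Talon Pharma AG, giving 35% + 65% = 100%.
Chain via Slate Trust → Fairlane Group plc → Granite Partners LP (R1): 90% × 94% × 61% × 23% = 11.86938% of Vantage Media Ltd.
Chain via Talon Pharma AG → Redpoint Logistics SA → Northgate Services GmbH (R1): 100% × 82% × 14% × 45% = 5.166% of Vantage Media Ltd.
Direct interest in Vantage Media Ltd: 27%.
Aggregating (R2): 11.86938% + 5.166% + 27% = 44.03538%.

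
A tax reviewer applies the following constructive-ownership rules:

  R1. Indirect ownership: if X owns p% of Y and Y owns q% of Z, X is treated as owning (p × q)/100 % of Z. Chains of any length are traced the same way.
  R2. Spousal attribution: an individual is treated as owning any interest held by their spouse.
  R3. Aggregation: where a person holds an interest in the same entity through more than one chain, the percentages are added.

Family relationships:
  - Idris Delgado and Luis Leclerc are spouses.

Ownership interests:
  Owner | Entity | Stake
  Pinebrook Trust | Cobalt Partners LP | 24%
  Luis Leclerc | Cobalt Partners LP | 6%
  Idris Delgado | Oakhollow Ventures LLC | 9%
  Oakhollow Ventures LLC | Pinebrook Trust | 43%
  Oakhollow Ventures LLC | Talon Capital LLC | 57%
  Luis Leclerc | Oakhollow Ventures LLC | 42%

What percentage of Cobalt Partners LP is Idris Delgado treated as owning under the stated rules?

11.2632%

By spousal attribution (R2), Idris Delgado is treated as also owning Luis Leclerc's interest in Oakhollow Ventures LLC, giving 9% + 42% = 51%.
By spousal attribution (R2), Idris Delgado is treated as owning Luis Leclerc's 6% interest in Cobalt Partners LP.
Chain via Oakhollow Ventures LLC → Pinebrook Trust (R1): 51% × 43% × 24% = 5.2632% of Cobalt Partners LP.
Direct interest in Cobalt Partners LP: 6%.
Aggregating (R3): 5.2632% + 6% = 11.2632%.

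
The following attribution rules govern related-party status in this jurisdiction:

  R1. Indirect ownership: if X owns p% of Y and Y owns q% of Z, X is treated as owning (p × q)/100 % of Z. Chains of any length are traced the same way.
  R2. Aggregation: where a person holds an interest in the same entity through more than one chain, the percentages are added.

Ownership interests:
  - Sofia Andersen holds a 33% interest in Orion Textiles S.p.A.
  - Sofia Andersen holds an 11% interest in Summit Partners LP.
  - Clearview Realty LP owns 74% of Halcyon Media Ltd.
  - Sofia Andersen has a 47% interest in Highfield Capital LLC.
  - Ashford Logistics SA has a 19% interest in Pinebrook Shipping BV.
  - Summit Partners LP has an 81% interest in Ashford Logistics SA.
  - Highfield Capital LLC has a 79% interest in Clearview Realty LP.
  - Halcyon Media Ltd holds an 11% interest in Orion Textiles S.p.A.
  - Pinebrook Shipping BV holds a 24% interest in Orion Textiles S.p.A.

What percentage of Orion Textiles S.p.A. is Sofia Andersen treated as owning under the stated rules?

Chain via Summit Partners LP → Ashford Logistics SA → Pinebrook Shipping BV (R1): 11% × 81% × 19% × 24% = 0.406296% of Orion Textiles S.p.A.
Chain via Highfield Capital LLC → Clearview Realty LP → Halcyon Media Ltd (R1): 47% × 79% × 74% × 11% = 3.022382% of Orion Textiles S.p.A.
Direct interest in Orion Textiles S.p.A: 33%.
Aggregating (R2): 0.406296% + 3.022382% + 33% = 36.428678%.

36.428678%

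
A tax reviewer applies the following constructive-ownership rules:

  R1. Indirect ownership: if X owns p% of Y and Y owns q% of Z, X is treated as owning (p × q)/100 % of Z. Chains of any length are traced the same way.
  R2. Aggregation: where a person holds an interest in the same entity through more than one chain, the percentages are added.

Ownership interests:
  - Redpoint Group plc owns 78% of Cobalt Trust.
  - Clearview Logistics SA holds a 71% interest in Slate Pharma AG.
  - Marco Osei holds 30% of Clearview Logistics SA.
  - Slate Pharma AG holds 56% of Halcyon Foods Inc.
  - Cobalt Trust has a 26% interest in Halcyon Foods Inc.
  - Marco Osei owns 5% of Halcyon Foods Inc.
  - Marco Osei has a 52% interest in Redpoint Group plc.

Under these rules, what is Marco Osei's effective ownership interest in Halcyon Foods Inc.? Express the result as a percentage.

Chain via Redpoint Group plc → Cobalt Trust (R1): 52% × 78% × 26% = 10.5456% of Halcyon Foods Inc.
Chain via Clearview Logistics SA → Slate Pharma AG (R1): 30% × 71% × 56% = 11.928% of Halcyon Foods Inc.
Direct interest in Halcyon Foods Inc: 5%.
Aggregating (R2): 10.5456% + 11.928% + 5% = 27.4736%.

27.4736%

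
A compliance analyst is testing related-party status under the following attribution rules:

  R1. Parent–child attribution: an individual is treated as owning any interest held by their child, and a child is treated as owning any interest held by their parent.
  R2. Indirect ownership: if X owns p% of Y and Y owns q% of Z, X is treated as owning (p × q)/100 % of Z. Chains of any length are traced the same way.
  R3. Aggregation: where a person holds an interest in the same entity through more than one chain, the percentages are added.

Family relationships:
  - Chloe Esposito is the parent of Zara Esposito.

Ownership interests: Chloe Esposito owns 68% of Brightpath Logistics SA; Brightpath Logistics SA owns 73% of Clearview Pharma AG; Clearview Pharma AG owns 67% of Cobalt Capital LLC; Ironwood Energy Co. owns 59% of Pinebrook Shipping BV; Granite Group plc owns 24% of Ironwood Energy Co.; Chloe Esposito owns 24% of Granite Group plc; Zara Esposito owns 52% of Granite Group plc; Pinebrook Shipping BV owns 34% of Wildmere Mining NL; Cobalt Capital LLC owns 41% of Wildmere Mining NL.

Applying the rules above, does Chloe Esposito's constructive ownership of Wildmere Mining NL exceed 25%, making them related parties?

By parent–child attribution (R1), Chloe Esposito is treated as also owning Zara Esposito's interest in Granite Group plc, giving 24% + 52% = 76%.
Chain via Granite Group plc → Ironwood Energy Co. → Pinebrook Shipping BV (R2): 76% × 24% × 59% × 34% = 3.658944% of Wildmere Mining NL.
Chain via Brightpath Logistics SA → Clearview Pharma AG → Cobalt Capital LLC (R2): 68% × 73% × 67% × 41% = 13.636108% of Wildmere Mining NL.
Aggregating (R3): 3.658944% + 13.636108% = 17.295052%.
17.295052% does not exceed the 25% threshold, so Chloe is not a related party to Wildmere Mining NL.

No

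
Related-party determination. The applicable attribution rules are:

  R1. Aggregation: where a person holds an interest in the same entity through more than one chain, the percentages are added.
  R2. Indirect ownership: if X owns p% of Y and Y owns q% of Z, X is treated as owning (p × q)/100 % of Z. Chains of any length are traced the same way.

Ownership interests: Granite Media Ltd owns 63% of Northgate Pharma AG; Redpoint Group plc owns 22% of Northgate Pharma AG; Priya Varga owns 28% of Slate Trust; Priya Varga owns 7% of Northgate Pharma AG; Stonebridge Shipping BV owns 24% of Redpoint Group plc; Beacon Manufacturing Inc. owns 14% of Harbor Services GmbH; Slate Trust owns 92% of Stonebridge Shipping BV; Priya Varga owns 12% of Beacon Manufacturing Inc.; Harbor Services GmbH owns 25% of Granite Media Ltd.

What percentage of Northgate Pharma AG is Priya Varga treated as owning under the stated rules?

8.624728%

Chain via Beacon Manufacturing Inc. → Harbor Services GmbH → Granite Media Ltd (R2): 12% × 14% × 25% × 63% = 0.2646% of Northgate Pharma AG.
Chain via Slate Trust → Stonebridge Shipping BV → Redpoint Group plc (R2): 28% × 92% × 24% × 22% = 1.360128% of Northgate Pharma AG.
Direct interest in Northgate Pharma AG: 7%.
Aggregating (R1): 0.2646% + 1.360128% + 7% = 8.624728%.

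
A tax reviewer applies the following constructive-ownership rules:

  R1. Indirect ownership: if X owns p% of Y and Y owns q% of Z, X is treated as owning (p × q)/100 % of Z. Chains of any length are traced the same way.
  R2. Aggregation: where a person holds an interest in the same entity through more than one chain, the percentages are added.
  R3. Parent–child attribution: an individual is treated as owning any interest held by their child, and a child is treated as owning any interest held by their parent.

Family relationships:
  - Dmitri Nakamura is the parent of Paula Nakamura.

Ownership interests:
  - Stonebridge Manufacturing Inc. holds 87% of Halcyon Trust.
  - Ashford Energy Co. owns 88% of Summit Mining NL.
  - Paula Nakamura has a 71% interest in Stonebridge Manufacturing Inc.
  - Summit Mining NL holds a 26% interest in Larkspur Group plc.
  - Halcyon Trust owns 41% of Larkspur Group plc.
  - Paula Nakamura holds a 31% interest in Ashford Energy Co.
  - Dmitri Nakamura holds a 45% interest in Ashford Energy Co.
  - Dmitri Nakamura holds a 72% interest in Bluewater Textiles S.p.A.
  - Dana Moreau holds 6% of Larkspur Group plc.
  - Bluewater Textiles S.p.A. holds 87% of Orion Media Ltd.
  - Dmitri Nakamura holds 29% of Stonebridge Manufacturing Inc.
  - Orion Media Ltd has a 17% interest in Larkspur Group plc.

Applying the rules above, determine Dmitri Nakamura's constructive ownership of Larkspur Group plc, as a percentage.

By parent–child attribution (R3), Dmitri Nakamura is treated as also owning Paula Nakamura's interest in Ashford Energy Co, giving 45% + 31% = 76%.
By parent–child attribution (R3), Dmitri Nakamura is treated as also owning Paula Nakamura's interest in Stonebridge Manufacturing Inc, giving 29% + 71% = 100%.
Chain via Ashford Energy Co. → Summit Mining NL (R1): 76% × 88% × 26% = 17.3888% of Larkspur Group plc.
Chain via Stonebridge Manufacturing Inc. → Halcyon Trust (R1): 100% × 87% × 41% = 35.67% of Larkspur Group plc.
Chain via Bluewater Textiles S.p.A. → Orion Media Ltd (R1): 72% × 87% × 17% = 10.6488% of Larkspur Group plc.
Aggregating (R2): 17.3888% + 35.67% + 10.6488% = 63.7076%.

63.7076%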